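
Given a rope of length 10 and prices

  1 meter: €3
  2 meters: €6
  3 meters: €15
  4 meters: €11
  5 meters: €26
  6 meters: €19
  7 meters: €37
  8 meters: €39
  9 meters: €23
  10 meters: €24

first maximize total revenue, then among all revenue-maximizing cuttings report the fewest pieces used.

2

Let r[k] be the best obtainable value from length k. For each k, try every first piece i and keep the best of price[i] + r[k−i].
r[1] = 3
r[2] = max(3+3, 6+0) = 6
r[3] = max(3+6, 6+3, 15+0) = 15
r[4] = max(3+15, 6+6, 15+3, 11+0) = 18
r[5] = max(3+18, 6+15, 15+6, 11+3, 26+0) = 26
r[6] = max(3+26, 6+18, 15+15, 11+6, 26+3, 19+0) = 30
r[7] = max(3+30, 6+26, 15+18, …, 19+3, 37+0) = 37
r[8] = max(3+37, 6+30, 15+26, …, 37+3, 39+0) = 41
r[9] = max(3+41, 6+37, 15+30, …, 39+3, 23+0) = 45
r[10] = max(3+45, 6+41, 15+37, …, 23+3, 24+0) = 52
Maximum revenue is €52.
Now minimize piece count subject to staying optimal: for each k, pieces[k] = 1 + min over i with p[i]+r[k−i]=r[k] of pieces[k−i].
pieces[7] = 1
pieces[8] = 2
pieces[9] = 3
pieces[10] = 2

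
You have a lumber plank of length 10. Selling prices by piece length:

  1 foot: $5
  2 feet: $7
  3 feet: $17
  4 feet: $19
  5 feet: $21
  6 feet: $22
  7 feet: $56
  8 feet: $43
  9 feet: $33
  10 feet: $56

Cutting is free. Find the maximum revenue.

Let r[k] be the best obtainable value from length k. For each k, try every first piece i and keep the best of price[i] + r[k−i].
r[1] = 5
r[2] = 10  (first piece 1, then r[1]=5)
r[3] = 17
r[4] = 22  (first piece 1, then r[3]=17)
r[5] = 27  (first piece 1, then r[4]=22)
r[6] = 34  (first piece 3, then r[3]=17)
r[7] = 56
r[8] = 61  (first piece 1, then r[7]=56)
r[9] = 66  (first piece 1, then r[8]=61)
r[10] = 73  (first piece 3, then r[7]=56)
One optimal cutting: 7 + 3 → $56 + $17 = $73.

73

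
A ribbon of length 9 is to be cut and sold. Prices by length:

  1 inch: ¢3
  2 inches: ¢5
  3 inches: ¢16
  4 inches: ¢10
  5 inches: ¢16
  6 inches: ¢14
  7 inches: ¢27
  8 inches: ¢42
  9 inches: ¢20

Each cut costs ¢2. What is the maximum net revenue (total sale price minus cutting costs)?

44

Let r[k] be the best obtainable value from length k. For each k, try every first piece i and keep the best of price[i] + r[k−i] minus the 2 cut fee when i<k.
r[1] = 3
r[2] = max(3+3-2, 5+0) = 5
r[3] = max(3+5-2, 5+3-2, 16+0) = 16
r[4] = max(3+16-2, 5+5-2, 16+3-2, 10+0) = 17
r[5] = max(3+17-2, 5+16-2, 16+5-2, 10+3-2, 16+0) = 19
r[6] = max(3+19-2, 5+17-2, 16+16-2, 10+5-2, 16+3-2, 14+0) = 30
r[7] = max(3+30-2, 5+19-2, 16+17-2, …, 14+3-2, 27+0) = 31
r[8] = max(3+31-2, 5+30-2, 16+19-2, …, 27+3-2, 42+0) = 42
r[9] = max(3+42-2, 5+31-2, 16+30-2, …, 42+3-2, 20+0) = 44
One optimal plan: pieces 3 + 3 + 3 (2 cuts) → ¢48 − ¢4 = ¢44.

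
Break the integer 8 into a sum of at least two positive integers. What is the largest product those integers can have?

18

Define prod[k] = max over 1≤i<k of i · max(k−i, prod[k−i]); the inner max lets the remainder stay uncut if that's better.
prod[2] = 1×max(1,0) = 1×1 = 1
prod[3] = 1×max(2,1) = 1×2 = 2
prod[4] = 2×max(2,1) = 2×2 = 4
prod[5] = 2×max(3,2) = 2×3 = 6
prod[6] = 3×max(3,2) = 3×3 = 9
prod[7] = 2×max(5,6) = 2×6 = 12
prod[8] = 2×max(6,9) = 2×9 = 18
One optimal split: 3 + 3 + 2; product 3×3×2 = 18.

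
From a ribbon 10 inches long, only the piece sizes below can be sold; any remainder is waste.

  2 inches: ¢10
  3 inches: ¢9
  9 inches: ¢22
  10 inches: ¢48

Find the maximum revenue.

Consider every possible first cut. r[k] is the best of p[i]+r[k−i] over all sellable i≤k.
r[1] = 0
r[2] = 10
r[3] = max(10+0, 9+0) = 10
r[4] = max(10+10, 9+0) = 20
r[5] = max(10+10, 9+10) = 20
r[6] = max(10+20, 9+10) = 30
r[7] = max(10+20, 9+20) = 30
r[8] = max(10+30, 9+20) = 40
r[9] = max(10+30, 9+30, 22+0) = 40
r[10] = max(10+40, 9+30, 22+0, 48+0) = 50
One optimal cutting: 2 + 2 + 2 + 2 + 2 → ¢50.

50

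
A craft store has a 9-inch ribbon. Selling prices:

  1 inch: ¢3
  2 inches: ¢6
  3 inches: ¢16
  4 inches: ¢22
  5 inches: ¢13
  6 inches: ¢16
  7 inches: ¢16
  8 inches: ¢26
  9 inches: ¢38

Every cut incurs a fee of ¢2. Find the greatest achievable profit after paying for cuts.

44

Consider every possible first cut. v[k] is the best of p[i]+v[k−i] over all sellable i≤k, charging 2 whenever i<k.
v[1] = 3
v[2] = max(3+3-2, 6+0) = 6
v[3] = max(3+6-2, 6+3-2, 16+0) = 16
v[4] = max(3+16-2, 6+6-2, 16+3-2, 22+0) = 22
v[5] = max(3+22-2, 6+16-2, 16+6-2, 22+3-2, 13+0) = 23
v[6] = max(3+23-2, 6+22-2, 16+16-2, 22+6-2, 13+3-2, 16+0) = 30
v[7] = max(3+30-2, 6+23-2, 16+22-2, …, 16+3-2, 16+0) = 36
v[8] = max(3+36-2, 6+30-2, 16+23-2, …, 16+3-2, 26+0) = 42
v[9] = max(3+42-2, 6+36-2, 16+30-2, …, 26+3-2, 38+0) = 44
One optimal plan: pieces 3 + 3 + 3 (2 cuts) → ¢48 − ¢4 = ¢44.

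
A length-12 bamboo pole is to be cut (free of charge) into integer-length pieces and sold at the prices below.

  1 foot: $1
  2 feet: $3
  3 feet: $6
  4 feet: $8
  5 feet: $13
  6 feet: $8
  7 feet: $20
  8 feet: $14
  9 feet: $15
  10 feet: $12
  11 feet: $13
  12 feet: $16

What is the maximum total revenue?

33

Let v[k] be the best obtainable value from length k. For each k, try every first piece i and keep the best of price[i] + v[k−i].
v[1] = 1
v[2] = 3
v[3] = 6
v[4] = 8
v[5] = 13
v[6] = 14  (first piece 1, then v[5]=13)
v[7] = 20
v[8] = 21  (first piece 1, then v[7]=20)
v[9] = 23  (first piece 2, then v[7]=20)
v[10] = 26  (first piece 3, then v[7]=20)
v[11] = 28  (first piece 4, then v[7]=20)
v[12] = 33  (first piece 5, then v[7]=20)
One optimal cutting: 7 + 5 → $20 + $13 = $33.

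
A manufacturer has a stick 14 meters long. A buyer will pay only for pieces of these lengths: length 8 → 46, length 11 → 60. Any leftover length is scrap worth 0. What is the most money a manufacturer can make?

Consider every possible first cut. r[k] is the best of p[i]+r[k−i] over all sellable i≤k.
r[1] = 0
r[2] = 0
r[3] = 0
r[4] = 0
r[5] = 0
r[6] = 0
r[7] = 0
r[8] = 46
r[9] = 46
r[10] = 46
r[11] = max(46+0, 60+0) = 60
r[12] = max(46+0, 60+0) = 60
r[13] = max(46+0, 60+0) = 60
r[14] = max(46+0, 60+0) = 60
One optimal cutting: pieces 11 with 3 meters of scrap → 60.

60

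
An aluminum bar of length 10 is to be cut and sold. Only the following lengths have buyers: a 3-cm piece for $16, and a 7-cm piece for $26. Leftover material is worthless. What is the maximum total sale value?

Build f[k] bottom-up: f[k] = max over allowed piece i of (p[i] + f[k−i]).
f[1] = 0
f[2] = 0
f[3] = 16
f[4] = 16
f[5] = 16
f[6] = 32  (first piece 3, then f[3]=16)
f[7] = max(16+16, 26+0) = 32
f[8] = max(16+16, 26+0) = 32
f[9] = max(16+32, 26+0) = 48
f[10] = max(16+32, 26+16) = 48
One optimal cutting: pieces 3 + 3 + 3 with 1 cm of scrap → $48.

48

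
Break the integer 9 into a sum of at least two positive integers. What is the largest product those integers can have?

Fill prod[k] for k=2..9: at each k try every first piece i and multiply by the better of (k−i) uncut or prod[k−i].
prod[2] = 1×max(1,0) = 1×1 = 1
prod[3] = max(1×2, 2×1) = 2
prod[4] = max(1×3, 2×2, 3×1) = 4
prod[5] = max(1×4, 2×3, 3×2, 4×1) = 6
prod[6] = max(1×6, 2×4, 3×3, 4×2, 5×1) = 9
prod[7] = max(1×9, 2×6, 3×4, 4×3, 5×2, 6×1) = 12
prod[8] = max(1×12, 2×9, 3×6, …, 6×2, 7×1) = 18
prod[9] = max(1×18, 2×12, 3×9, …, 7×2, 8×1) = 27
One optimal split: 3 + 3 + 3; product 3×3×3 = 27.

27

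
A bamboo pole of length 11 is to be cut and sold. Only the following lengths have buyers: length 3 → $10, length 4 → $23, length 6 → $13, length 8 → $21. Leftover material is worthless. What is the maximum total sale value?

Consider every possible first cut. f[k] is the best of p[i]+f[k−i] over all sellable i≤k.
f[1] = 0
f[2] = 0
f[3] = 10
f[4] = max(10+0, 23+0) = 23
f[5] = max(10+0, 23+0) = 23
f[6] = max(10+10, 23+0, 13+0) = 23
f[7] = max(10+23, 23+10, 13+0) = 33
f[8] = max(10+23, 23+23, 13+0, 21+0) = 46
f[9] = max(10+23, 23+23, 13+10, 21+0) = 46
f[10] = max(10+33, 23+23, 13+23, 21+0) = 46
f[11] = max(10+46, 23+33, 13+23, 21+10) = 56
One optimal cutting: 4 + 4 + 3 → $56.

56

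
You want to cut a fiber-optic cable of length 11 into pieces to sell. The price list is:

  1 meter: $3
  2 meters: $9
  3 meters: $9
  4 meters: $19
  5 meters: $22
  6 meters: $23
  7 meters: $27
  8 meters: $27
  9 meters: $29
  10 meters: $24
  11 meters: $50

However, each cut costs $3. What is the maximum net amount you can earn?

50

Consider every possible first cut. r[k] is the best of p[i]+r[k−i] over all sellable i≤k, charging 3 whenever i<k.
r[1] = 3
r[2] = 9
r[3] = 9  (first piece 1, then r[2]=9)
r[4] = 19
r[5] = 22
r[6] = 25  (first piece 2, then r[4]=19)
r[7] = 28  (first piece 2, then r[5]=22)
r[8] = 35  (first piece 4, then r[4]=19)
r[9] = 38  (first piece 4, then r[5]=22)
r[10] = 41  (first piece 2, then r[8]=35)
r[11] = 50
Best is to make no cuts and sell whole for $50.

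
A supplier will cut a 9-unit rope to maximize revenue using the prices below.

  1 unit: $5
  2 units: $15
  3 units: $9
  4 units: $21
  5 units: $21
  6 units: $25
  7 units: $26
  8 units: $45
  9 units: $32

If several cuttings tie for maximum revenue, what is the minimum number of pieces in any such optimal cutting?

Let r[k] be the best obtainable value from length k. For each k, try every first piece i and keep the best of price[i] + r[k−i].
r[1] = 5
r[2] = 15
r[3] = 20  (first piece 1, then r[2]=15)
r[4] = 30  (first piece 2, then r[2]=15)
r[5] = 35  (first piece 1, then r[4]=30)
r[6] = 45  (first piece 2, then r[4]=30)
r[7] = 50  (first piece 1, then r[6]=45)
r[8] = 60  (first piece 2, then r[6]=45)
r[9] = 65  (first piece 1, then r[8]=60)
Maximum revenue is $65.
Now minimize piece count subject to staying optimal: for each k, pieces[k] = 1 + min over i with p[i]+r[k−i]=r[k] of pieces[k−i].
pieces[6] = 3
pieces[7] = 4
pieces[8] = 4
pieces[9] = 5

5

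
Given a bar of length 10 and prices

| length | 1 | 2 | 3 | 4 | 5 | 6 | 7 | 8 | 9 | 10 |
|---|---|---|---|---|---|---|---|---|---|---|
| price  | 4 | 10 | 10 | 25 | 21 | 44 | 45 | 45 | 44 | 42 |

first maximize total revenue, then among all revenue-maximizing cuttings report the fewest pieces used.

2

Build r[k] bottom-up: r[k] = max over allowed piece i of (p[i] + r[k−i]).
r[1] = 4
r[2] = max(4+4, 10+0) = 10
r[3] = max(4+10, 10+4, 10+0) = 14
r[4] = max(4+14, 10+10, 10+4, 25+0) = 25
r[5] = max(4+25, 10+14, 10+10, 25+4, 21+0) = 29
r[6] = max(4+29, 10+25, 10+14, 25+10, 21+4, 44+0) = 44
r[7] = max(4+44, 10+29, 10+25, …, 44+4, 45+0) = 48
r[8] = max(4+48, 10+44, 10+29, …, 45+4, 45+0) = 54
r[9] = max(4+54, 10+48, 10+44, …, 45+4, 44+0) = 58
r[10] = max(4+58, 10+54, 10+48, …, 44+4, 42+0) = 69
Maximum revenue is 69.
Now minimize piece count subject to staying optimal: for each k, pieces[k] = 1 + min over i with p[i]+r[k−i]=r[k] of pieces[k−i].
pieces[7] = 2
pieces[8] = 2
pieces[9] = 3
pieces[10] = 2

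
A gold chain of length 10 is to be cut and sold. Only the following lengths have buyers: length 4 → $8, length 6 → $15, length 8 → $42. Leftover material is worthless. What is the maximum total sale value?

42

Consider every possible first cut. f[k] is the best of p[i]+f[k−i] over all sellable i≤k.
f[1] = 0
f[2] = 0
f[3] = 0
f[4] = 8
f[5] = 8
f[6] = 15
f[7] = 15
f[8] = 42
f[9] = 42
f[10] = 42
One optimal cutting: pieces 8 with 2 inches of scrap → $42.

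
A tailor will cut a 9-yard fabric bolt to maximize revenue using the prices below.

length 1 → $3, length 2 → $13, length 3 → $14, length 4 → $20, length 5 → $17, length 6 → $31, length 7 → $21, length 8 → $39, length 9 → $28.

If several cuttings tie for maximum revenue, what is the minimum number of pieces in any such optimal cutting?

Build r[k] bottom-up: r[k] = max over allowed piece i of (p[i] + r[k−i]).
r[1] = 3
r[2] = 13
r[3] = 16  (first piece 1, then r[2]=13)
r[4] = 26  (first piece 2, then r[2]=13)
r[5] = 29  (first piece 1, then r[4]=26)
r[6] = 39  (first piece 2, then r[4]=26)
r[7] = 42  (first piece 1, then r[6]=39)
r[8] = 52  (first piece 2, then r[6]=39)
r[9] = 55  (first piece 1, then r[8]=52)
Maximum revenue is $55.
Now minimize piece count subject to staying optimal: for each k, pieces[k] = 1 + min over i with p[i]+r[k−i]=r[k] of pieces[k−i].
pieces[6] = 3
pieces[7] = 4
pieces[8] = 4
pieces[9] = 5

5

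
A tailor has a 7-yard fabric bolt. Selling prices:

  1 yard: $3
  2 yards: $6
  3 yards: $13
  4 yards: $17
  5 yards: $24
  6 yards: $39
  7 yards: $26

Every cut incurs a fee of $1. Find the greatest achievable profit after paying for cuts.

Build net[k] bottom-up: net[k] = max over allowed piece i of (p[i] + net[k−i]) − 1 per cut.
net[1] = 3
net[2] = max(3+3-1, 6+0) = 6
net[3] = max(3+6-1, 6+3-1, 13+0) = 13
net[4] = max(3+13-1, 6+6-1, 13+3-1, 17+0) = 17
net[5] = max(3+17-1, 6+13-1, 13+6-1, 17+3-1, 24+0) = 24
net[6] = max(3+24-1, 6+17-1, 13+13-1, 17+6-1, 24+3-1, 39+0) = 39
net[7] = max(3+39-1, 6+24-1, 13+17-1, …, 39+3-1, 26+0) = 41
One optimal plan: pieces 6 + 1 (1 cut) → $42 − $1 = $41.

41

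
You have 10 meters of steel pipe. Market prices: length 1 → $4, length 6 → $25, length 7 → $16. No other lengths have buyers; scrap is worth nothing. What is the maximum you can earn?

Consider every possible first cut. r[k] is the best of p[i]+r[k−i] over all sellable i≤k.
r[1] = 4
r[2] = 8  (first piece 1, then r[1]=4)
r[3] = 12  (first piece 1, then r[2]=8)
r[4] = 16  (first piece 1, then r[3]=12)
r[5] = 20  (first piece 1, then r[4]=16)
r[6] = max(4+20, 25+0) = 25
r[7] = max(4+25, 25+4, 16+0) = 29
r[8] = max(4+29, 25+8, 16+4) = 33
r[9] = max(4+33, 25+12, 16+8) = 37
r[10] = max(4+37, 25+16, 16+12) = 41
One optimal cutting: 6 + 1 + 1 + 1 + 1 → $41.

41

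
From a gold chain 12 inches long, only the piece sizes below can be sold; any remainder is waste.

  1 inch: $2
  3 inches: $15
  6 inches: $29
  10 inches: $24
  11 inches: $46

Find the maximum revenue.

60

Let f[k] be the best obtainable value from length k. For each k, try every first piece i and keep the best of price[i] + f[k−i].
f[1] = 2
f[2] = 4  (first piece 1, then f[1]=2)
f[3] = 15
f[4] = 17  (first piece 1, then f[3]=15)
f[5] = 19  (first piece 1, then f[4]=17)
f[6] = 30  (first piece 3, then f[3]=15)
f[7] = 32  (first piece 1, then f[6]=30)
f[8] = 34  (first piece 1, then f[7]=32)
f[9] = 45  (first piece 3, then f[6]=30)
f[10] = 47  (first piece 1, then f[9]=45)
f[11] = 49  (first piece 1, then f[10]=47)
f[12] = 60  (first piece 3, then f[9]=45)
One optimal cutting: 3 + 3 + 3 + 3 → $60.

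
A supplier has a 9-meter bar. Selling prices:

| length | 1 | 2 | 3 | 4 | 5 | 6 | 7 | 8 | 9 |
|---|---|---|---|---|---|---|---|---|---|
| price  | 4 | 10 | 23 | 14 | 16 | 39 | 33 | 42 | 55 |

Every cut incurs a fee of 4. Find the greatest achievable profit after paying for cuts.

61

Consider every possible first cut. v[k] is the best of p[i]+v[k−i] over all sellable i≤k, charging 4 whenever i<k.
v[1] = 4
v[2] = max(4+4-4, 10+0) = 10
v[3] = max(4+10-4, 10+4-4, 23+0) = 23
v[4] = max(4+23-4, 10+10-4, 23+4-4, 14+0) = 23
v[5] = max(4+23-4, 10+23-4, 23+10-4, 14+4-4, 16+0) = 29
v[6] = max(4+29-4, 10+23-4, 23+23-4, 14+10-4, 16+4-4, 39+0) = 42
v[7] = max(4+42-4, 10+29-4, 23+23-4, …, 39+4-4, 33+0) = 42
v[8] = max(4+42-4, 10+42-4, 23+29-4, …, 33+4-4, 42+0) = 48
v[9] = max(4+48-4, 10+42-4, 23+42-4, …, 42+4-4, 55+0) = 61
One optimal plan: pieces 3 + 3 + 3 (2 cuts) → 69 − 8 = 61.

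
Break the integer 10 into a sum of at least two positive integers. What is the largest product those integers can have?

36

Define prod[k] = max over 1≤i<k of i · max(k−i, prod[k−i]); the inner max lets the remainder stay uncut if that's better.
prod[2] = 1×max(1,0) = 1×1 = 1
prod[3] = max(1×2, 2×1) = 2
prod[4] = max(1×3, 2×2, 3×1) = 4
prod[5] = max(1×4, 2×3, 3×2, 4×1) = 6
prod[6] = max(1×6, 2×4, 3×3, 4×2, 5×1) = 9
prod[7] = max(1×9, 2×6, 3×4, 4×3, 5×2, 6×1) = 12
prod[8] = max(1×12, 2×9, 3×6, …, 6×2, 7×1) = 18
prod[9] = max(1×18, 2×12, 3×9, …, 7×2, 8×1) = 27
prod[10] = max(1×27, 2×18, 3×12, …, 8×2, 9×1) = 36
One optimal split: 3 + 3 + 2 + 2; product 3×3×2×2 = 36.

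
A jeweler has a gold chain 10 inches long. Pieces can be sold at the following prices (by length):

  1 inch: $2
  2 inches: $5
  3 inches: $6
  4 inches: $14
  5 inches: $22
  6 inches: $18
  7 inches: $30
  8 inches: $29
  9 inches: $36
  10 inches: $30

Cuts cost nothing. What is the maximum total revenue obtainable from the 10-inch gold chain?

Build v[k] bottom-up: v[k] = max over allowed piece i of (p[i] + v[k−i]).
v[1] = 2
v[2] = 5
v[3] = 7  (first piece 1, then v[2]=5)
v[4] = 14
v[5] = 22
v[6] = 24  (first piece 1, then v[5]=22)
v[7] = 30
v[8] = 32  (first piece 1, then v[7]=30)
v[9] = 36  (first piece 4, then v[5]=22)
v[10] = 44  (first piece 5, then v[5]=22)
One optimal cutting: 5 + 5 → $22 + $22 = $44.

44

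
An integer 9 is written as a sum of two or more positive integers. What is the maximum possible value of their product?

Define f[k] = max over 1≤i<k of i · max(k−i, f[k−i]); the inner max lets the remainder stay uncut if that's better.
Small cases: f[2]=1.
f[3] = max(1*2, 2*1) = 2
f[4] = max(1*3, 2*2, 3*1) = 4
f[5] = max(1*4, 2*3, 3*2, 4*1) = 6
f[6] = max(1*6, 2*4, 3*3, 4*2, 5*1) = 9
f[7] = max(1*9, 2*6, 3*4, 4*3, 5*2, 6*1) = 12
f[8] = max(1*12, 2*9, 3*6, …, 6*2, 7*1) = 18
f[9] = max(1*18, 2*12, 3*9, …, 7*2, 8*1) = 27
One optimal split: 3 + 3 + 3; product 3*3*3 = 27.

27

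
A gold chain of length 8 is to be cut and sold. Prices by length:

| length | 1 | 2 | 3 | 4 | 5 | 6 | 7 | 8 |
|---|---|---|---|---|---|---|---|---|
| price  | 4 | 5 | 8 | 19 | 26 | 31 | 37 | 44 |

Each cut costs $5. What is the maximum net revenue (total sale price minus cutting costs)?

Build v[k] bottom-up: v[k] = max over allowed piece i of (p[i] + v[k−i]) − 5 per cut.
v[1] = 4
v[2] = max(4+4-5, 5+0) = 5
v[3] = max(4+5-5, 5+4-5, 8+0) = 8
v[4] = max(4+8-5, 5+5-5, 8+4-5, 19+0) = 19
v[5] = max(4+19-5, 5+8-5, 8+5-5, 19+4-5, 26+0) = 26
v[6] = max(4+26-5, 5+19-5, 8+8-5, 19+5-5, 26+4-5, 31+0) = 31
v[7] = max(4+31-5, 5+26-5, 8+19-5, …, 31+4-5, 37+0) = 37
v[8] = max(4+37-5, 5+31-5, 8+26-5, …, 37+4-5, 44+0) = 44
Best is to make no cuts and sell whole for $44.

44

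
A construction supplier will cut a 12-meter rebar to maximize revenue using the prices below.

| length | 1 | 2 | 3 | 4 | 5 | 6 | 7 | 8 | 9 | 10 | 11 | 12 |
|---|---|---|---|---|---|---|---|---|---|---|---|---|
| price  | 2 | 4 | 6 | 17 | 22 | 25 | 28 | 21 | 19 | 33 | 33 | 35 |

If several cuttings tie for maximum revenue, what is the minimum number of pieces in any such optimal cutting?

3

Let r[k] be the best obtainable value from length k. For each k, try every first piece i and keep the best of price[i] + r[k−i].
r[1] = 2
r[2] = max(2+2, 4+0) = 4
r[3] = max(2+4, 4+2, 6+0) = 6
r[4] = max(2+6, 4+4, 6+2, 17+0) = 17
r[5] = max(2+17, 4+6, 6+4, 17+2, 22+0) = 22
r[6] = max(2+22, 4+17, 6+6, 17+4, 22+2, 25+0) = 25
r[7] = max(2+25, 4+22, 6+17, …, 25+2, 28+0) = 28
r[8] = max(2+28, 4+25, 6+22, …, 28+2, 21+0) = 34
r[9] = max(2+34, 4+28, 6+25, …, 21+2, 19+0) = 39
r[10] = max(2+39, 4+34, 6+28, …, 19+2, 33+0) = 44
r[11] = max(2+44, 4+39, 6+34, …, 33+2, 33+0) = 47
r[12] = max(2+47, 4+44, 6+39, …, 33+2, 35+0) = 51
Maximum revenue is ₹51.
Now minimize piece count subject to staying optimal: for each k, pieces[k] = 1 + min over i with p[i]+r[k−i]=r[k] of pieces[k−i].
pieces[9] = 2
pieces[10] = 2
pieces[11] = 2
pieces[12] = 3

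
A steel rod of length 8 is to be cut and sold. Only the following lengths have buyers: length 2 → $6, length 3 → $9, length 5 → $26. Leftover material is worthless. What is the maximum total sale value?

35

Consider every possible first cut. r[k] is the best of p[i]+r[k−i] over all sellable i≤k.
r[1] = 0
r[2] = 6
r[3] = max(6+0, 9+0) = 9
r[4] = max(6+6, 9+0) = 12
r[5] = max(6+9, 9+6, 26+0) = 26
r[6] = max(6+12, 9+9, 26+0) = 26
r[7] = max(6+26, 9+12, 26+6) = 32
r[8] = max(6+26, 9+26, 26+9) = 35
One optimal cutting: 5 + 3 → $35.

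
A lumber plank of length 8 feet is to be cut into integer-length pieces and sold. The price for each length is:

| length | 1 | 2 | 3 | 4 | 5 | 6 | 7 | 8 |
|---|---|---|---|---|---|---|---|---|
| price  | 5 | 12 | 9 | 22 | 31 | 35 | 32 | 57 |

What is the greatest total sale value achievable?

Build v[k] bottom-up: v[k] = max over allowed piece i of (p[i] + v[k−i]).
v[1] = 5
v[2] = max(5+5, 12+0) = 12
v[3] = max(5+12, 12+5, 9+0) = 17
v[4] = max(5+17, 12+12, 9+5, 22+0) = 24
v[5] = max(5+24, 12+17, 9+12, 22+5, 31+0) = 31
v[6] = max(5+31, 12+24, 9+17, 22+12, 31+5, 35+0) = 36
v[7] = max(5+36, 12+31, 9+24, …, 35+5, 32+0) = 43
v[8] = max(5+43, 12+36, 9+31, …, 32+5, 57+0) = 57
Best is to sell the whole 8-foot piece uncut for $57.

57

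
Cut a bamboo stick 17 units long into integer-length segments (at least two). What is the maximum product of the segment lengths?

486

Let m[k] be the best product for length k (with at least one cut). For each first piece i, the rest contributes max(k−i, m[k−i]).
Small cases: m[2]=1, m[3]=2, m[4]=4, m[5]=6, m[6]=9, m[7]=12, m[8]=18, m[9]=27.
m[10] = max(1×27, 2×18, 3×12, …, 8×2, 9×1) = 36
m[11] = max(1×36, 2×27, 3×18, …, 9×2, 10×1) = 54
m[12] = max(1×54, 2×36, 3×27, …, 10×2, 11×1) = 81
m[13] = max(1×81, 2×54, 3×36, …, 11×2, 12×1) = 108
m[14] = max(1×108, 2×81, 3×54, …, 12×2, 13×1) = 162
m[15] = max(1×162, 2×108, 3×81, …, 13×2, 14×1) = 243
m[16] = max(1×243, 2×162, 3×108, …, 14×2, 15×1) = 324
m[17] = max(1×324, 2×243, 3×162, …, 15×2, 16×1) = 486
One optimal split: 3 + 3 + 3 + 3 + 3 + 2; product 3×3×3×3×3×2 = 486.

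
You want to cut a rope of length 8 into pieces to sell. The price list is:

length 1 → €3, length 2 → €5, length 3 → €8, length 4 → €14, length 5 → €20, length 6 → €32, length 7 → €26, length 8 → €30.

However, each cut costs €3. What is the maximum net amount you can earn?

34

Let r[k] be the best obtainable value from length k. For each k, try every first piece i and keep the best of price[i] + r[k−i] minus the 3 cut fee when i<k.
r[1] = 3
r[2] = 5
r[3] = 8
r[4] = 14
r[5] = 20
r[6] = 32
r[7] = 32  (first piece 1, then r[6]=32)
r[8] = 34  (first piece 2, then r[6]=32)
One optimal plan: pieces 6 + 2 (1 cut) → €37 − €3 = €34.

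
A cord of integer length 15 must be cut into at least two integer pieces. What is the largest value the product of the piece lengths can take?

243

Let prod[k] be the best product for length k (with at least one cut). For each first piece i, the rest contributes max(k−i, prod[k−i]).
Small cases: prod[2]=1, prod[3]=2, prod[4]=4, prod[5]=6, prod[6]=9, prod[7]=12.
prod[8] = max(1·12, 2·9, 3·6, …, 6·2, 7·1) = 18
prod[9] = max(1·18, 2·12, 3·9, …, 7·2, 8·1) = 27
prod[10] = max(1·27, 2·18, 3·12, …, 8·2, 9·1) = 36
prod[11] = max(1·36, 2·27, 3·18, …, 9·2, 10·1) = 54
prod[12] = max(1·54, 2·36, 3·27, …, 10·2, 11·1) = 81
prod[13] = max(1·81, 2·54, 3·36, …, 11·2, 12·1) = 108
prod[14] = max(1·108, 2·81, 3·54, …, 12·2, 13·1) = 162
prod[15] = max(1·162, 2·108, 3·81, …, 13·2, 14·1) = 243
One optimal split: 3 + 3 + 3 + 3 + 3; product 3·3·3·3·3 = 243.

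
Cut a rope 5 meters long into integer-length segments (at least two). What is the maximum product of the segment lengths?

Let prod[k] be the best product for length k (with at least one cut). For each first piece i, the rest contributes max(k−i, prod[k−i]).
prod[2] = 1·max(1,0) = 1·1 = 1
prod[3] = max(1·2, 2·1) = 2
prod[4] = max(1·3, 2·2, 3·1) = 4
prod[5] = max(1·4, 2·3, 3·2, 4·1) = 6
One optimal split: 3 + 2; product 3·2 = 6.

6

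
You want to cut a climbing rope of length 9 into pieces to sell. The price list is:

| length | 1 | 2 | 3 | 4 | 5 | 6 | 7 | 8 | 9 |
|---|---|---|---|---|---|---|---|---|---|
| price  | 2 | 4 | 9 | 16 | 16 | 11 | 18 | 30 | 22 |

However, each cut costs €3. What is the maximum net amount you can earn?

Build v[k] bottom-up: v[k] = max over allowed piece i of (p[i] + v[k−i]) − 3 per cut.
v[1] = 2
v[2] = max(2+2-3, 4+0) = 4
v[3] = max(2+4-3, 4+2-3, 9+0) = 9
v[4] = max(2+9-3, 4+4-3, 9+2-3, 16+0) = 16
v[5] = max(2+16-3, 4+9-3, 9+4-3, 16+2-3, 16+0) = 16
v[6] = max(2+16-3, 4+16-3, 9+9-3, 16+4-3, 16+2-3, 11+0) = 17
v[7] = max(2+17-3, 4+16-3, 9+16-3, …, 11+2-3, 18+0) = 22
v[8] = max(2+22-3, 4+17-3, 9+16-3, …, 18+2-3, 30+0) = 30
v[9] = max(2+30-3, 4+22-3, 9+17-3, …, 30+2-3, 22+0) = 29
One optimal plan: pieces 8 + 1 (1 cut) → €32 − €3 = €29.

29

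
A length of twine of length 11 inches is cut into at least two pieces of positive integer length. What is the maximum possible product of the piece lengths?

Define P[k] = max over 1≤i<k of i · max(k−i, P[k−i]); the inner max lets the remainder stay uncut if that's better.
Small cases: P[2]=1, P[3]=2, P[4]=4, P[5]=6.
P[6] = 3×max(3,2) = 3×3 = 9
P[7] = 2×max(5,6) = 2×6 = 12
P[8] = 2×max(6,9) = 2×9 = 18
P[9] = 3×max(6,9) = 3×9 = 27
P[10] = 2×max(8,18) = 2×18 = 36
P[11] = 2×max(9,27) = 2×27 = 54
One optimal split: 3 + 3 + 3 + 2; product 3×3×3×2 = 54.

54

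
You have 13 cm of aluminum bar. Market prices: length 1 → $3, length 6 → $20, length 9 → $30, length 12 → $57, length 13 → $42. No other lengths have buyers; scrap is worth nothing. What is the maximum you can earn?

Let best[k] be the best obtainable value from length k. For each k, try every first piece i and keep the best of price[i] + best[k−i].
best[1] = 3
best[2] = 6  (first piece 1, then best[1]=3)
best[3] = 9  (first piece 1, then best[2]=6)
best[4] = 12  (first piece 1, then best[3]=9)
best[5] = 15  (first piece 1, then best[4]=12)
best[6] = max(3+15, 20+0) = 20
best[7] = max(3+20, 20+3) = 23
best[8] = max(3+23, 20+6) = 26
best[9] = max(3+26, 20+9, 30+0) = 30
best[10] = max(3+30, 20+12, 30+3) = 33
best[11] = max(3+33, 20+15, 30+6) = 36
best[12] = max(3+36, 20+20, 30+9, 57+0) = 57
best[13] = max(3+57, 20+23, 30+12, 57+3, 42+0) = 60
One optimal cutting: 12 + 1 → $60.

60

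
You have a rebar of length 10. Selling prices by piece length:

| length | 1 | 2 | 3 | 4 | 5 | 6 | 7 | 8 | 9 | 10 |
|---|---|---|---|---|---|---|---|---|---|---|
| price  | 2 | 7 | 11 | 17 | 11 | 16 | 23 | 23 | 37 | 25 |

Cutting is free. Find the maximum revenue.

Consider every possible first cut. r[k] is the best of p[i]+r[k−i] over all sellable i≤k.
r[1] = 2
r[2] = 7
r[3] = 11
r[4] = 17
r[5] = 19  (first piece 1, then r[4]=17)
r[6] = 24  (first piece 2, then r[4]=17)
r[7] = 28  (first piece 3, then r[4]=17)
r[8] = 34  (first piece 4, then r[4]=17)
r[9] = 37
r[10] = 41  (first piece 2, then r[8]=34)
One optimal cutting: 4 + 4 + 2 → ₹17 + ₹17 + ₹7 = ₹41.

41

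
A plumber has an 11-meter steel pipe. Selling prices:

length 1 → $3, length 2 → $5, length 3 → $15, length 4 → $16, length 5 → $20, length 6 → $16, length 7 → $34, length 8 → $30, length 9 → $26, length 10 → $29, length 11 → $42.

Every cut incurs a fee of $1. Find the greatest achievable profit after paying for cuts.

50

Let r[k] be the best obtainable value from length k. For each k, try every first piece i and keep the best of price[i] + r[k−i] minus the 1 cut fee when i<k.
r[1] = 3
r[2] = 5  (first piece 1, then r[1]=3)
r[3] = 15
r[4] = 17  (first piece 1, then r[3]=15)
r[5] = 20
r[6] = 29  (first piece 3, then r[3]=15)
r[7] = 34
r[8] = 36  (first piece 1, then r[7]=34)
r[9] = 43  (first piece 3, then r[6]=29)
r[10] = 48  (first piece 3, then r[7]=34)
r[11] = 50  (first piece 1, then r[10]=48)
One optimal plan: pieces 7 + 3 + 1 (2 cuts) → $52 − $2 = $50.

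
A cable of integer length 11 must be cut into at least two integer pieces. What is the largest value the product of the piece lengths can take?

Let f[k] be the best product for length k (with at least one cut). For each first piece i, the rest contributes max(k−i, f[k−i]).
Small cases: f[2]=1, f[3]=2, f[4]=4, f[5]=6, f[6]=9.
f[7] = max(1*9, 2*6, 3*4, 4*3, 5*2, 6*1) = 12
f[8] = max(1*12, 2*9, 3*6, …, 6*2, 7*1) = 18
f[9] = max(1*18, 2*12, 3*9, …, 7*2, 8*1) = 27
f[10] = max(1*27, 2*18, 3*12, …, 8*2, 9*1) = 36
f[11] = max(1*36, 2*27, 3*18, …, 9*2, 10*1) = 54
One optimal split: 3 + 3 + 3 + 2; product 3*3*3*2 = 54.

54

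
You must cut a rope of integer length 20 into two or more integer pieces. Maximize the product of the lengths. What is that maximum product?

Define P[k] = max over 1≤i<k of i · max(k−i, P[k−i]); the inner max lets the remainder stay uncut if that's better.
Small cases: P[2]=1, P[3]=2, P[4]=4, P[5]=6, P[6]=9, P[7]=12, P[8]=18, P[9]=27, P[10]=36, P[11]=54, P[12]=81.
P[13] = max(1·81, 2·54, 3·36, …, 11·2, 12·1) = 108
P[14] = max(1·108, 2·81, 3·54, …, 12·2, 13·1) = 162
P[15] = max(1·162, 2·108, 3·81, …, 13·2, 14·1) = 243
P[16] = max(1·243, 2·162, 3·108, …, 14·2, 15·1) = 324
P[17] = max(1·324, 2·243, 3·162, …, 15·2, 16·1) = 486
P[18] = max(1·486, 2·324, 3·243, …, 16·2, 17·1) = 729
P[19] = max(1·729, 2·486, 3·324, …, 17·2, 18·1) = 972
P[20] = max(1·972, 2·729, 3·486, …, 18·2, 19·1) = 1458
One optimal split: 3 + 3 + 3 + 3 + 3 + 3 + 2; product 3·3·3·3·3·3·2 = 1458.

1458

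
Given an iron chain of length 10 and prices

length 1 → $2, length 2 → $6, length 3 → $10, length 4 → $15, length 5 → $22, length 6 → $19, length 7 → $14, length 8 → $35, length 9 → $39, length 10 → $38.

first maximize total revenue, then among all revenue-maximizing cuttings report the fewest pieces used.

2

Consider every possible first cut. r[k] is the best of p[i]+r[k−i] over all sellable i≤k.
r[1] = 2
r[2] = max(2+2, 6+0) = 6
r[3] = max(2+6, 6+2, 10+0) = 10
r[4] = max(2+10, 6+6, 10+2, 15+0) = 15
r[5] = max(2+15, 6+10, 10+6, 15+2, 22+0) = 22
r[6] = max(2+22, 6+15, 10+10, 15+6, 22+2, 19+0) = 24
r[7] = max(2+24, 6+22, 10+15, …, 19+2, 14+0) = 28
r[8] = max(2+28, 6+24, 10+22, …, 14+2, 35+0) = 35
r[9] = max(2+35, 6+28, 10+24, …, 35+2, 39+0) = 39
r[10] = max(2+39, 6+35, 10+28, …, 39+2, 38+0) = 44
Maximum revenue is $44.
Now minimize piece count subject to staying optimal: for each k, pieces[k] = 1 + min over i with p[i]+r[k−i]=r[k] of pieces[k−i].
pieces[7] = 2
pieces[8] = 1
pieces[9] = 1
pieces[10] = 2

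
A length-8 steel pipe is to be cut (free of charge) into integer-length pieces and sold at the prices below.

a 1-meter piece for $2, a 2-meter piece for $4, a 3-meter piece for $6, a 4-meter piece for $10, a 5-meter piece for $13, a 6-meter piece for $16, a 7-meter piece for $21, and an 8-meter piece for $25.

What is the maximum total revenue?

25

Consider every possible first cut. v[k] is the best of p[i]+v[k−i] over all sellable i≤k.
v[1] = 2
v[2] = 4  (first piece 1, then v[1]=2)
v[3] = 6  (first piece 1, then v[2]=4)
v[4] = 10
v[5] = 13
v[6] = 16
v[7] = 21
v[8] = 25
Best is to sell the whole 8-meter piece uncut for $25.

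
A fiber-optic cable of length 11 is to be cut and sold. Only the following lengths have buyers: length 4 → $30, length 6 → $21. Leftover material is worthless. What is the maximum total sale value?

60

Consider every possible first cut. r[k] is the best of p[i]+r[k−i] over all sellable i≤k.
r[1] = 0
r[2] = 0
r[3] = 0
r[4] = 30
r[5] = 30
r[6] = max(30+0, 21+0) = 30
r[7] = max(30+0, 21+0) = 30
r[8] = max(30+30, 21+0) = 60
r[9] = max(30+30, 21+0) = 60
r[10] = max(30+30, 21+30) = 60
r[11] = max(30+30, 21+30) = 60
One optimal cutting: pieces 4 + 4 with 3 meters of scrap → $60.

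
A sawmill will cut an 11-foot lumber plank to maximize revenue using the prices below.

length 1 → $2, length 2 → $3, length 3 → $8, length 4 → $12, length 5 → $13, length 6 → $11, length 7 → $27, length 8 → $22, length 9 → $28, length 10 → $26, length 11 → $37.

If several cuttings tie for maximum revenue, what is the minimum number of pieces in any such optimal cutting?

Consider every possible first cut. r[k] is the best of p[i]+r[k−i] over all sellable i≤k.
r[1] = 2
r[2] = max(2+2, 3+0) = 4
r[3] = max(2+4, 3+2, 8+0) = 8
r[4] = max(2+8, 3+4, 8+2, 12+0) = 12
r[5] = max(2+12, 3+8, 8+4, 12+2, 13+0) = 14
r[6] = max(2+14, 3+12, 8+8, 12+4, 13+2, 11+0) = 16
r[7] = max(2+16, 3+14, 8+12, …, 11+2, 27+0) = 27
r[8] = max(2+27, 3+16, 8+14, …, 27+2, 22+0) = 29
r[9] = max(2+29, 3+27, 8+16, …, 22+2, 28+0) = 31
r[10] = max(2+31, 3+29, 8+27, …, 28+2, 26+0) = 35
r[11] = max(2+35, 3+31, 8+29, …, 26+2, 37+0) = 39
Maximum revenue is $39.
Now minimize piece count subject to staying optimal: for each k, pieces[k] = 1 + min over i with p[i]+r[k−i]=r[k] of pieces[k−i].
pieces[8] = 2
pieces[9] = 3
pieces[10] = 2
pieces[11] = 2

2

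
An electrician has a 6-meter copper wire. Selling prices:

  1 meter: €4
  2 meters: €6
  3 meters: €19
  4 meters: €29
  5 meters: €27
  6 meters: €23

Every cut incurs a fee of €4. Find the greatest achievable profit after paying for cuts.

34

Let r[k] be the best obtainable value from length k. For each k, try every first piece i and keep the best of price[i] + r[k−i] minus the 4 cut fee when i<k.
r[1] = 4
r[2] = 6
r[3] = 19
r[4] = 29
r[5] = 29  (first piece 1, then r[4]=29)
r[6] = 34  (first piece 3, then r[3]=19)
One optimal plan: pieces 3 + 3 (1 cut) → €38 − €4 = €34.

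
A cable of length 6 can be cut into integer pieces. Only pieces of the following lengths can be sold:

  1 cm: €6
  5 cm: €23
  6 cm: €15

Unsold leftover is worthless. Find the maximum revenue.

36

Build best[k] bottom-up: best[k] = max over allowed piece i of (p[i] + best[k−i]).
best[1] = 6
best[2] = 12  (first piece 1, then best[1]=6)
best[3] = 18  (first piece 1, then best[2]=12)
best[4] = 24  (first piece 1, then best[3]=18)
best[5] = max(6+24, 23+0) = 30
best[6] = max(6+30, 23+6, 15+0) = 36
One optimal cutting: 1 + 1 + 1 + 1 + 1 + 1 → €36.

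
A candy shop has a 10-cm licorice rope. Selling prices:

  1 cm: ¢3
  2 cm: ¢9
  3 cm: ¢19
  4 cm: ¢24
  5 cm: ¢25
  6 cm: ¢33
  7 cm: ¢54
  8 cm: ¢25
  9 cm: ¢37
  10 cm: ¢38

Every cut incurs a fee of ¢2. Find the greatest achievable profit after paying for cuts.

71

Build r[k] bottom-up: r[k] = max over allowed piece i of (p[i] + r[k−i]) − 2 per cut.
r[1] = 3
r[2] = max(3+3-2, 9+0) = 9
r[3] = max(3+9-2, 9+3-2, 19+0) = 19
r[4] = max(3+19-2, 9+9-2, 19+3-2, 24+0) = 24
r[5] = max(3+24-2, 9+19-2, 19+9-2, 24+3-2, 25+0) = 26
r[6] = max(3+26-2, 9+24-2, 19+19-2, 24+9-2, 25+3-2, 33+0) = 36
r[7] = max(3+36-2, 9+26-2, 19+24-2, …, 33+3-2, 54+0) = 54
r[8] = max(3+54-2, 9+36-2, 19+26-2, …, 54+3-2, 25+0) = 55
r[9] = max(3+55-2, 9+54-2, 19+36-2, …, 25+3-2, 37+0) = 61
r[10] = max(3+61-2, 9+55-2, 19+54-2, …, 37+3-2, 38+0) = 71
One optimal plan: pieces 7 + 3 (1 cut) → ¢73 − ¢2 = ¢71.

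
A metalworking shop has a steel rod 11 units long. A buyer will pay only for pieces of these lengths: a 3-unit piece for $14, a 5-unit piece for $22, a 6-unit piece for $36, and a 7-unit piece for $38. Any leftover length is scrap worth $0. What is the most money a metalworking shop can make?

58

Build r[k] bottom-up: r[k] = max over allowed piece i of (p[i] + r[k−i]).
r[1] = 0
r[2] = 0
r[3] = 14
r[4] = 14
r[5] = max(14+0, 22+0) = 22
r[6] = max(14+14, 22+0, 36+0) = 36
r[7] = max(14+14, 22+0, 36+0, 38+0) = 38
r[8] = max(14+22, 22+14, 36+0, 38+0) = 38
r[9] = max(14+36, 22+14, 36+14, 38+0) = 50
r[10] = max(14+38, 22+22, 36+14, 38+14) = 52
r[11] = max(14+38, 22+36, 36+22, 38+14) = 58
One optimal cutting: 6 + 5 → $58.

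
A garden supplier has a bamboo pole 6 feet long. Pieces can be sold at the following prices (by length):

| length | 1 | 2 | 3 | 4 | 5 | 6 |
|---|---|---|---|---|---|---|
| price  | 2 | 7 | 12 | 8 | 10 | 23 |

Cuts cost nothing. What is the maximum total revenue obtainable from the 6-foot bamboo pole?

24

Build r[k] bottom-up: r[k] = max over allowed piece i of (p[i] + r[k−i]).
r[1] = 2
r[2] = 7
r[3] = 12
r[4] = 14  (first piece 1, then r[3]=12)
r[5] = 19  (first piece 2, then r[3]=12)
r[6] = 24  (first piece 3, then r[3]=12)
One optimal cutting: 3 + 3 → $12 + $12 = $24.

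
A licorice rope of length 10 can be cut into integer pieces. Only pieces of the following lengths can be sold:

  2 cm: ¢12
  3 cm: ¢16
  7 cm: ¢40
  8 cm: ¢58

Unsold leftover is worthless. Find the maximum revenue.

70

Consider every possible first cut. best[k] is the best of p[i]+best[k−i] over all sellable i≤k.
best[1] = 0
best[2] = 12
best[3] = max(12+0, 16+0) = 16
best[4] = max(12+12, 16+0) = 24
best[5] = max(12+16, 16+12) = 28
best[6] = max(12+24, 16+16) = 36
best[7] = max(12+28, 16+24, 40+0) = 40
best[8] = max(12+36, 16+28, 40+0, 58+0) = 58
best[9] = max(12+40, 16+36, 40+12, 58+0) = 58
best[10] = max(12+58, 16+40, 40+16, 58+12) = 70
One optimal cutting: 8 + 2 → ¢70.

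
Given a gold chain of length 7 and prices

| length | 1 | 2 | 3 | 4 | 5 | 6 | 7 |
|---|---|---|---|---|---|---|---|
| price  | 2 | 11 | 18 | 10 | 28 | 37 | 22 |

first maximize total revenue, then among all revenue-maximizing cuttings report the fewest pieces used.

3

Build r[k] bottom-up: r[k] = max over allowed piece i of (p[i] + r[k−i]).
r[1] = 2
r[2] = max(2+2, 11+0) = 11
r[3] = max(2+11, 11+2, 18+0) = 18
r[4] = max(2+18, 11+11, 18+2, 10+0) = 22
r[5] = max(2+22, 11+18, 18+11, 10+2, 28+0) = 29
r[6] = max(2+29, 11+22, 18+18, 10+11, 28+2, 37+0) = 37
r[7] = max(2+37, 11+29, 18+22, …, 37+2, 22+0) = 40
Maximum revenue is $40.
Now minimize piece count subject to staying optimal: for each k, pieces[k] = 1 + min over i with p[i]+r[k−i]=r[k] of pieces[k−i].
pieces[4] = 2
pieces[5] = 2
pieces[6] = 1
pieces[7] = 3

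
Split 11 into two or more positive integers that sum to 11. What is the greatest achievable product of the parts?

54

Define prod[k] = max over 1≤i<k of i · max(k−i, prod[k−i]); the inner max lets the remainder stay uncut if that's better.
Small cases: prod[2]=1, prod[3]=2, prod[4]=4.
prod[5] = 2*max(3,2) = 2*3 = 6
prod[6] = 3*max(3,2) = 3*3 = 9
prod[7] = 2*max(5,6) = 2*6 = 12
prod[8] = 2*max(6,9) = 2*9 = 18
prod[9] = 3*max(6,9) = 3*9 = 27
prod[10] = 2*max(8,18) = 2*18 = 36
prod[11] = 2*max(9,27) = 2*27 = 54
One optimal split: 3 + 3 + 3 + 2; product 3*3*3*2 = 54.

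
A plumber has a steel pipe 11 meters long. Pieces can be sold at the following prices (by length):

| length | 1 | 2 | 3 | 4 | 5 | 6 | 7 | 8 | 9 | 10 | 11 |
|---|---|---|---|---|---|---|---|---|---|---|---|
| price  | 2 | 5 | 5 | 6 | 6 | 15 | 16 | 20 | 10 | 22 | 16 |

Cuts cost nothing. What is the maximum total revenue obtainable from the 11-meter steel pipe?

27

Build best[k] bottom-up: best[k] = max over allowed piece i of (p[i] + best[k−i]).
best[1] = 2
best[2] = max(2+2, 5+0) = 5
best[3] = max(2+5, 5+2, 5+0) = 7
best[4] = max(2+7, 5+5, 5+2, 6+0) = 10
best[5] = max(2+10, 5+7, 5+5, 6+2, 6+0) = 12
best[6] = max(2+12, 5+10, 5+7, 6+5, 6+2, 15+0) = 15
best[7] = max(2+15, 5+12, 5+10, …, 15+2, 16+0) = 17
best[8] = max(2+17, 5+15, 5+12, …, 16+2, 20+0) = 20
best[9] = max(2+20, 5+17, 5+15, …, 20+2, 10+0) = 22
best[10] = max(2+22, 5+20, 5+17, …, 10+2, 22+0) = 25
best[11] = max(2+25, 5+22, 5+20, …, 22+2, 16+0) = 27
One optimal cutting: 2 + 2 + 2 + 2 + 2 + 1 → $5 + $5 + $5 + $5 + $5 + $2 = $27.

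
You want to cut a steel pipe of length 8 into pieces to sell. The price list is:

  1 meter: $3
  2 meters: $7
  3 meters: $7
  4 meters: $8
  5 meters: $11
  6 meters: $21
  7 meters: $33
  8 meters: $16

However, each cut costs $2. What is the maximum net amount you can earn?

34

Let net[k] be the best obtainable value from length k. For each k, try every first piece i and keep the best of price[i] + net[k−i] minus the 2 cut fee when i<k.
net[1] = 3
net[2] = 7
net[3] = 8  (first piece 1, then net[2]=7)
net[4] = 12  (first piece 2, then net[2]=7)
net[5] = 13  (first piece 1, then net[4]=12)
net[6] = 21
net[7] = 33
net[8] = 34  (first piece 1, then net[7]=33)
One optimal plan: pieces 7 + 1 (1 cut) → $36 − $2 = $34.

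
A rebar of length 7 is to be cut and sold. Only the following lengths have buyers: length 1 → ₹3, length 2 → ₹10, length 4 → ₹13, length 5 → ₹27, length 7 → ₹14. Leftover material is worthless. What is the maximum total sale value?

Let f[k] be the best obtainable value from length k. For each k, try every first piece i and keep the best of price[i] + f[k−i].
f[1] = 3
f[2] = 10
f[3] = 13  (first piece 1, then f[2]=10)
f[4] = 20  (first piece 2, then f[2]=10)
f[5] = 27
f[6] = 30  (first piece 1, then f[5]=27)
f[7] = 37  (first piece 2, then f[5]=27)
One optimal cutting: 5 + 2 → ₹37.

37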